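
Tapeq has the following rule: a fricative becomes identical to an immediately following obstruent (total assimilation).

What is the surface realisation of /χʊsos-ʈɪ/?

/s/ is the segment targeted by the rule; it sits immediately before /ʈ/, so it assimilates completely and surfaces as [ʈ].

[χʊsoʈʈɪ]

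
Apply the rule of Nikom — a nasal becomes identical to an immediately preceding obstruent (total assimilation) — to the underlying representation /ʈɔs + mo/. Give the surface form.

[ʈɔsso]

/m/ is the segment targeted by the rule; it sits immediately after /s/, so it assimilates completely and surfaces as [s].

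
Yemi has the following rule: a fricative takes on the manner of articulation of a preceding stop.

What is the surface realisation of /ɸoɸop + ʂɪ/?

[ɸoɸopʈɪ]

/ʂ/ is a voiceless retroflex fricative. The preceding trigger /p/ is a stop, so /ʂ/ must become a stop as well.
A voiceless retroflex stop is [ʈ], so the surface segment is [ʈ].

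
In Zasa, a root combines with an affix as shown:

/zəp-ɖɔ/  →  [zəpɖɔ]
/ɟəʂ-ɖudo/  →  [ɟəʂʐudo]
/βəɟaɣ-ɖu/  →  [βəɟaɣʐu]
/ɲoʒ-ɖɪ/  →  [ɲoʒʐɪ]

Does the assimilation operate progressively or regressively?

Underlying /ɖ/ is realised as [ʐ] next to /ʂ/; /ʂ/ itself does not change.
/ɖ/ is a stop while /ʂ/ is a fricative; the output [ʐ] is a fricative, matching the trigger — so the feature that spreads is manner.
The same holds elsewhere in the data: /ɖ/ → [ʐ] after /ɣ/ (stop → fricative, matching a fricative); /ɖ/ → [ʐ] after /ʒ/ (stop → fricative, matching a fricative) — only manner changes, and always toward the preceding segment.
Nothing changes in [zəpɖɔ]: there the adjacent consonants already agree in manner (/ɖ/ and /p/ are both stops), so this form is consistent with the same rule.
Since the segment that changes follows the conditioning segment, the assimilation is progressive.

progressive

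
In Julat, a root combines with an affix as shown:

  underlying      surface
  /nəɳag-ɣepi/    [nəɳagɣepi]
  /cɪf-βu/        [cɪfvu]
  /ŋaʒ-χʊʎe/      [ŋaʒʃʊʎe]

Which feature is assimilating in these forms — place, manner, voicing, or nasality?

The segment that alternates is /β/, which surfaces as [v] when adjacent to /f/.
The change bilabial → labiodental matches the place of the preceding /f/, identifying this as place assimilation.
The other alternating form patterns the same way: /χ/ → [ʃ] after /ʒ/ (uvular → postalveolar, matching postalveolar) — only place changes, and always toward the preceding segment.
No alternation appears in [nəɳagɣepi]: there the adjacent consonants already agree in place (/ɣ/ and /g/ are both velar), so this form is consistent with the same rule.

place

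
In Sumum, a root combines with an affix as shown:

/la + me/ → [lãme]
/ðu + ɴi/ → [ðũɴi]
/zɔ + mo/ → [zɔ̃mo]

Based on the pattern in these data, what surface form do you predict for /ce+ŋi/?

The data show regressive nasality assimilation (vowel nasalisation): /a/ → [ã] before /m/; /u/ → [ũ] before /ɴ/; /ɔ/ → [ɔ̃] before /m/ — a vowel is nasalised by an immediately following nasal consonant.
/e/ sits next to the nasal /ŋ/ and is therefore nasalised to [ẽ].

[cẽŋi]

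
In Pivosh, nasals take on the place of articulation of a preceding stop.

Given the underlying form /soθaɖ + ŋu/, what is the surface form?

The rule targets /ŋ/ (voiced velar nasal), which sits after the trigger /ɖ/ (retroflex).
The voiced retroflex nasal is [ɳ], so /ŋ/ → [ɳ].

[soθaɖɳu]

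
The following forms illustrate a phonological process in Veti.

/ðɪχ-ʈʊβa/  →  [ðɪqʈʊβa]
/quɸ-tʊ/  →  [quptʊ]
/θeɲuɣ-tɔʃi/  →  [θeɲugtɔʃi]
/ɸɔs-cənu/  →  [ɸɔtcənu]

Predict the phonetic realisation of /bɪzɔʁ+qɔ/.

The data show regressive manner assimilation: /χ/ → [q] before /ʈ/; /ɸ/ → [p] before /t/; /ɣ/ → [g] before /t/; /s/ → [t] before /c/. In each pair only manner changes, matching the following consonant, while place and voice stay constant.
/ʁ/ is a voiced uvular fricative. The following trigger /q/ is a stop, so /ʁ/ must become a stop as well.
A voiced uvular stop is [ɢ], so the surface segment is [ɢ].

[bɪzɔɢqɔ]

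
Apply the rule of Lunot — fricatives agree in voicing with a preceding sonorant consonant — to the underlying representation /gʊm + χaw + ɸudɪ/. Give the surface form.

[gʊmʁawβudɪ]

The rule targets /χ/ (voiceless uvular fricative), which sits after the trigger /m/ (voiced).
Changing only its voicing to voiced gives [ʁ] — the voiced uvular fricative.
The same rule applies at the second boundary: /ɸ/ → [β] next to /w/.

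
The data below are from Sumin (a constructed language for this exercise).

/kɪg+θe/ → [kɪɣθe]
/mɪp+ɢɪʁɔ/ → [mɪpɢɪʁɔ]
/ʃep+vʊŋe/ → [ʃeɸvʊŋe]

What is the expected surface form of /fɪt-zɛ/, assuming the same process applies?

[fɪszɛ]

The data show regressive manner assimilation: /g/ → [ɣ] before /θ/; /p/ → [ɸ] before /v/. In each pair only manner changes, matching the following consonant, while place and voice stay constant.
Nothing changes in [mɪpɢɪʁɔ]: there the adjacent consonants already agree in manner (/p/ and /ɢ/ are both stops), so this form is consistent with the same rule.
The rule targets /t/ (voiceless alveolar stop), which sits before the trigger /z/ (fricative).
Changing only its manner to fricative gives [s] — the voiceless alveolar fricative.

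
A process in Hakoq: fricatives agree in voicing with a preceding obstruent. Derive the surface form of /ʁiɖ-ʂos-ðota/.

[ʁiɖʐosθota]

/ʂ/ is a voiceless retroflex fricative. The preceding trigger /ɖ/ is voiced, so /ʂ/ must become voiced as well.
The voiced retroflex fricative is [ʐ], so /ʂ/ → [ʐ].
At the second juncture, /ð/ likewise becomes [θ] adjacent to /s/.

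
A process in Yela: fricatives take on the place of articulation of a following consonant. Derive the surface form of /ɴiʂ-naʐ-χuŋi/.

/ʂ/ is a voiceless retroflex fricative. The following trigger /n/ is alveolar, so /ʂ/ must become alveolar as well.
A voiceless alveolar fricative is [s], so the surface segment is [s].
At the second juncture, /ʐ/ likewise becomes [ʁ] adjacent to /χ/.

[ɴisnaʁχuŋi]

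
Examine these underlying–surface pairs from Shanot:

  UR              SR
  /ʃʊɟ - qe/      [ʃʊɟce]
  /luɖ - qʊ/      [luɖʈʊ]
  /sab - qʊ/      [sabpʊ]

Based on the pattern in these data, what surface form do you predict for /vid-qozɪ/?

The data show progressive place assimilation: /q/ → [c] after /ɟ/; /q/ → [ʈ] after /ɖ/; /q/ → [p] after /b/. In each pair only place changes, matching the preceding consonant, while manner and voice stay constant.
/q/ is a voiceless uvular stop. The preceding trigger /d/ is alveolar, so /q/ must become alveolar as well.
A voiceless alveolar stop is [t], so the surface segment is [t].

[vidtozɪ]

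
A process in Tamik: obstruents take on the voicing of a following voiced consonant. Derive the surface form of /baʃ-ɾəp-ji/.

The rule targets /ʃ/ (voiceless postalveolar fricative), which sits before the trigger /ɾ/ (voiced).
A voiced postalveolar fricative is [ʒ], so the surface segment is [ʒ].
The same rule applies at the second boundary: /p/ → [b] next to /j/.

[baʒɾəbji]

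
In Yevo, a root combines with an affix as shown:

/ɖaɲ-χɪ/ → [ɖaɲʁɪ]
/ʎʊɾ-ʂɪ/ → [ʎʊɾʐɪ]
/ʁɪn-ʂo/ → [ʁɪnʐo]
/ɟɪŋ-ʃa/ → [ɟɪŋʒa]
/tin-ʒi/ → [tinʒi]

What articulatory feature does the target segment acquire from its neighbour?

voicing

Comparing underlying and surface forms, /χ/ → [ʁ] is the alternation; the neighbouring /ɲ/ is constant.
The change voiceless → voiced matches the voicing of the preceding /ɲ/, identifying this as voicing assimilation.
The other alternating forms pattern the same way: /ʂ/ → [ʐ] after /ɾ/ (voiceless → voiced, matching voiced); /ʂ/ → [ʐ] after /n/ (voiceless → voiced, matching voiced); /ʃ/ → [ʒ] after /ŋ/ (voiceless → voiced, matching voiced) — only voicing changes, and always toward the preceding segment.
No alternation appears in [tinʒi]: there the adjacent consonants already agree in voicing (/ʒ/ and /n/ are both voiced), so this form is consistent with the same rule.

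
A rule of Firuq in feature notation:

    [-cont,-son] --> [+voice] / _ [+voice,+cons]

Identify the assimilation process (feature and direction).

The structural change is [+voice], and the conditioning segment [+voice,+cons] (a voiced consonant) is itself voiced, so the target comes to share the voicing of its neighbour — voicing assimilation.
Since the environment is written after the underscore, the trigger follows the target; the direction is regressive.

regressive voicing assimilation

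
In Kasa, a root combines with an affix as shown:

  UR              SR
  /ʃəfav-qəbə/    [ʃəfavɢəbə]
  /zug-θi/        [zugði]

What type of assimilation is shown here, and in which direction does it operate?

The segment that alternates is /q/, which surfaces as [ɢ] when adjacent to /v/.
/q/ is voiceless while /v/ is voiced; the output [ɢ] is voiced, matching the trigger — so the feature that spreads is voicing.
Place and manner are unchanged, so the assimilation is partial, not total.
The same holds elsewhere in the data: /θ/ → [ð] after /g/ (voiceless → voiced, matching voiced) — only voicing changes, and always toward the preceding segment.
Since the segment that changes follows the conditioning segment, the assimilation is progressive.

progressive voicing assimilation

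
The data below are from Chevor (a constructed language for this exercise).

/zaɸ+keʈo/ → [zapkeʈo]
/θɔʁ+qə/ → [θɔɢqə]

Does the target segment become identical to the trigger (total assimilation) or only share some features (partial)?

partial assimilation

The segment that alternates is /ɸ/, which surfaces as [p] when adjacent to /k/.
The change fricative → stop matches the manner of the following /k/, identifying this as manner assimilation.
Place and voice are unchanged, so the assimilation is partial, not total.
Checking the remaining alternation: /ʁ/ → [ɢ] before /q/ (fricative → stop, matching a stop) — only manner changes, and always toward the following segment.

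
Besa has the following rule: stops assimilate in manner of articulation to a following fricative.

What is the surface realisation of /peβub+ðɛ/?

The rule targets /b/ (voiced bilabial stop), which sits before the trigger /ð/ (fricative).
The voiced bilabial fricative is [β], so /b/ → [β].

[peβuβðɛ]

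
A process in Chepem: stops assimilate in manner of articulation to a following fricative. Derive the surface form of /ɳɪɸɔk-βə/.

The rule targets /k/ (voiceless velar stop), which sits before the trigger /β/ (fricative).
Changing only its manner to fricative gives [x] — the voiceless velar fricative.

[ɳɪɸɔxβə]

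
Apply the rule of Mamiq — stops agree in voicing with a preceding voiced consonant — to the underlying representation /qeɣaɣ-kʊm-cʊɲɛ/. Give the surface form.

The rule targets /k/ (voiceless velar stop), which sits after the trigger /ɣ/ (voiced).
Changing only its voicing to voiced gives [g] — the voiced velar stop.
The same rule applies at the second boundary: /c/ → [ɟ] next to /m/.

[qeɣaɣgʊmɟʊɲɛ]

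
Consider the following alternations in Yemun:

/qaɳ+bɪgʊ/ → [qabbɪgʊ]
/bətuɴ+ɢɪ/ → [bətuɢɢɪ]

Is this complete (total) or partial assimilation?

The segment that alternates is /ɳ/, which surfaces as [b] when adjacent to /b/.
The output [b] is identical to the trigger /b/ — every feature (place, manner, voicing) has been copied — so this is total assimilation.
The remaining alternation confirms this: /ɴ/ → [ɢ] before /ɢ/ — in each case the output is a copy of the following consonant.

total assimilation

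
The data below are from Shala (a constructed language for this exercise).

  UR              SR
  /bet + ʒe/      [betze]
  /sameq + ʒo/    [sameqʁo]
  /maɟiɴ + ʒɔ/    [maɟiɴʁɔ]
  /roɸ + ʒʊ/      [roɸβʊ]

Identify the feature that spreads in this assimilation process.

place

Comparing underlying and surface forms, /ʒ/ → [z] is the alternation; the neighbouring /t/ is constant.
The change postalveolar → alveolar matches the place of the preceding /t/, identifying this as place assimilation.
The other alternating forms pattern the same way: /ʒ/ → [ʁ] after /q/ (postalveolar → uvular, matching uvular); /ʒ/ → [ʁ] after /ɴ/ (postalveolar → uvular, matching uvular); /ʒ/ → [β] after /ɸ/ (postalveolar → bilabial, matching bilabial) — only place changes, and always toward the preceding segment.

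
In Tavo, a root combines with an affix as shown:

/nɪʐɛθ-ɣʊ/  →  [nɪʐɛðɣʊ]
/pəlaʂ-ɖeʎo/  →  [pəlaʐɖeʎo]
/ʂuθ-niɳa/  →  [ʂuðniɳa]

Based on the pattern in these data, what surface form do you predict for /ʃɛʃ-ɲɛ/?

The data show regressive voicing assimilation: /θ/ → [ð] before /ɣ/; /ʂ/ → [ʐ] before /ɖ/; /θ/ → [ð] before /n/. In each pair only voicing changes, matching the following consonant, while place and manner stay constant.
The rule targets /ʃ/ (voiceless postalveolar fricative), which sits before the trigger /ɲ/ (voiced).
The voiced postalveolar fricative is [ʒ], so /ʃ/ → [ʒ].

[ʃɛʒɲɛ]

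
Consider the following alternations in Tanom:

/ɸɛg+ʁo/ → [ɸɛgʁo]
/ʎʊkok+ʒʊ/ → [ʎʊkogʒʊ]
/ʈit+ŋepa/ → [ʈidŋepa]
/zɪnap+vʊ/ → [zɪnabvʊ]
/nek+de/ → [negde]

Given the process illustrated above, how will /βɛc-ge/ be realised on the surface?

The data show regressive voicing assimilation: /k/ → [g] before /ʒ/; /t/ → [d] before /ŋ/; /p/ → [b] before /v/; /k/ → [g] before /d/. In each pair only voicing changes, matching the following consonant, while place and manner stay constant.
Nothing changes in [ɸɛgʁo]: there the adjacent consonants already agree in voicing (/g/ and /ʁ/ are both voiced), so this form is consistent with the same rule.
The rule targets /c/ (voiceless palatal stop), which sits before the trigger /g/ (voiced).
A voiced palatal stop is [ɟ], so the surface segment is [ɟ].

[βɛɟge]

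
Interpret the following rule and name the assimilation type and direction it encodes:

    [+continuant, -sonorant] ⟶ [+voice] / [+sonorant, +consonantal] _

progressive voicing assimilation

The target ([+continuant, -sonorant], fricatives) acquires [+voice] next to a sonorant consonant ([+sonorant, +consonantal]) — it takes on the voicing of its neighbour, so the feature that spreads is voicing.
Since the environment is written before the underscore, the trigger precedes the target; the direction is progressive.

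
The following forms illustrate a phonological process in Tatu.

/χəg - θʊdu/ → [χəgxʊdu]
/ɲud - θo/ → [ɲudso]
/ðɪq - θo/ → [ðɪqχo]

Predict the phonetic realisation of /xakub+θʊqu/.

The data show progressive place assimilation: /θ/ → [x] after /g/; /θ/ → [s] after /d/; /θ/ → [χ] after /q/. In each pair only place changes, matching the preceding consonant, while manner and voice stay constant.
The rule targets /θ/ (voiceless dental fricative), which sits after the trigger /b/ (bilabial).
Changing only its place to bilabial gives [ɸ] — the voiceless bilabial fricative.

[xakubɸʊqu]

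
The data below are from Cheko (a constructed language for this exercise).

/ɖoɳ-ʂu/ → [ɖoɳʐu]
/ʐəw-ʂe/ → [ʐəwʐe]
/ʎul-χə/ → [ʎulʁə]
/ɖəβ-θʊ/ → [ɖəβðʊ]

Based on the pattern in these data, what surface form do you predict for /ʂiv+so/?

[ʂivzo]

The data show progressive voicing assimilation: /ʂ/ → [ʐ] after /ɳ/; /ʂ/ → [ʐ] after /w/; /χ/ → [ʁ] after /l/; /θ/ → [ð] after /β/. In each pair only voicing changes, matching the preceding consonant, while place and manner stay constant.
/s/ is a voiceless alveolar fricative. The preceding trigger /v/ is voiced, so /s/ must become voiced as well.
The voiced alveolar fricative is [z], so /s/ → [z].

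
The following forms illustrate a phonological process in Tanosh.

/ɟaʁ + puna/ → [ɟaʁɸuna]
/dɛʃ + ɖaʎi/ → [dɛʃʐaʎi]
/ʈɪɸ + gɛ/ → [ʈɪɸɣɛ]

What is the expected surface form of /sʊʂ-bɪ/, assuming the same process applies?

The data show progressive manner assimilation: /p/ → [ɸ] after /ʁ/; /ɖ/ → [ʐ] after /ʃ/; /g/ → [ɣ] after /ɸ/. In each pair only manner changes, matching the preceding consonant, while place and voice stay constant.
/b/ is a voiced bilabial stop. The preceding trigger /ʂ/ is a fricative, so /b/ must become a fricative as well.
A voiced bilabial fricative is [β], so the surface segment is [β].

[sʊʂβɪ]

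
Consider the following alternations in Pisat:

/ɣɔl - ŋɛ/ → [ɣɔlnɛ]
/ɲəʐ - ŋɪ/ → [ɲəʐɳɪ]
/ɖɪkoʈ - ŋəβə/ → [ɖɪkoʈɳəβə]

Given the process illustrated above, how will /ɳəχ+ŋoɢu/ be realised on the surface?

The data show progressive place assimilation: /ŋ/ → [n] after /l/; /ŋ/ → [ɳ] after /ʐ/; /ŋ/ → [ɳ] after /ʈ/. In each pair only place changes, matching the preceding consonant, while manner and voice stay constant.
/ŋ/ is a voiced velar nasal. The preceding trigger /χ/ is uvular, so /ŋ/ must become uvular as well.
Changing only its place to uvular gives [ɴ] — the voiced uvular nasal.

[ɳəχɴoɢu]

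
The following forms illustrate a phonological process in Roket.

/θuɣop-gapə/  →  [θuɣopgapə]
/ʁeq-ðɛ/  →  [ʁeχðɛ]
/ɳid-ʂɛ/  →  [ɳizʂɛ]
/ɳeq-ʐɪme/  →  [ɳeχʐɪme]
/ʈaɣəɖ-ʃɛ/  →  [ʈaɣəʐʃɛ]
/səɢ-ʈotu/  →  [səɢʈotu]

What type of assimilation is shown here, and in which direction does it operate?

Comparing underlying and surface forms, /q/ → [χ] is the alternation; the neighbouring /ð/ is constant.
/q/ is a stop while /ð/ is a fricative; the output [χ] is a fricative, matching the trigger — so the feature that spreads is manner.
Place and voice are unchanged, so the assimilation is partial, not total.
The other alternating forms pattern the same way: /d/ → [z] before /ʂ/ (stop → fricative, matching a fricative); /q/ → [χ] before /ʐ/ (stop → fricative, matching a fricative); /ɖ/ → [ʐ] before /ʃ/ (stop → fricative, matching a fricative) — only manner changes, and always toward the following segment.
Nothing changes in [θuɣopgapə], [səɢʈotu]: there the adjacent consonants already agree in manner (/p/ and /g/ are both stops; /ɢ/ and /ʈ/ are both stops), so these forms are consistent with the same rule.
Since the segment that changes precedes the conditioning segment, the assimilation is regressive.

regressive manner assimilation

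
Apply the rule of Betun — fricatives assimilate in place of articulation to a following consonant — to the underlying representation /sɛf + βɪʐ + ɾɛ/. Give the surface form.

/f/ is a voiceless labiodental fricative. The following trigger /β/ is bilabial, so /f/ must become bilabial as well.
A voiceless bilabial fricative is [ɸ], so the surface segment is [ɸ].
The same rule applies at the second boundary: /ʐ/ → [z] next to /ɾ/.

[sɛɸβɪzɾɛ]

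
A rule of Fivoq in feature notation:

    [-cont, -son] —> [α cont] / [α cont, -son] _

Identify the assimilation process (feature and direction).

progressive manner assimilation

The rule copies [cont] (continuancy) from the environment onto the target stops; since [±cont] encodes the stop/fricative manner contrast, the assimilating dimension is manner.
The conditioning segment sits to the left of the focus bar, meaning the trigger precedes the segment that changes — progressive assimilation.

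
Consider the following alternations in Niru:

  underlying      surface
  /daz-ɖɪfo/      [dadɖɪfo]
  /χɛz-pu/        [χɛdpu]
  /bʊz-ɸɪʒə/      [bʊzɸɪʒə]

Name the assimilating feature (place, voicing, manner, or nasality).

The segment that alternates is /z/, which surfaces as [d] when adjacent to /ɖ/.
The change fricative → stop matches the manner of the following /ɖ/, identifying this as manner assimilation.
Checking the remaining alternation: /z/ → [d] before /p/ (fricative → stop, matching a stop) — only manner changes, and always toward the following segment.
Nothing changes in [bʊzɸɪʒə]: there the adjacent consonants already agree in manner (/z/ and /ɸ/ are both fricatives), so this form is consistent with the same rule.

manner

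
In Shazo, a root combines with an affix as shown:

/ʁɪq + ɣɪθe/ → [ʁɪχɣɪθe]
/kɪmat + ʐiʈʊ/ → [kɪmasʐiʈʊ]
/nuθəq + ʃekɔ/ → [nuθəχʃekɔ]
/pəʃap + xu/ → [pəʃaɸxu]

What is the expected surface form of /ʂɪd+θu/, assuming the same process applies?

The data show regressive manner assimilation: /q/ → [χ] before /ɣ/; /t/ → [s] before /ʐ/; /q/ → [χ] before /ʃ/; /p/ → [ɸ] before /x/. In each pair only manner changes, matching the following consonant, while place and voice stay constant.
/d/ is a voiced alveolar stop. The following trigger /θ/ is a fricative, so /d/ must become a fricative as well.
The voiced alveolar fricative is [z], so /d/ → [z].

[ʂɪzθu]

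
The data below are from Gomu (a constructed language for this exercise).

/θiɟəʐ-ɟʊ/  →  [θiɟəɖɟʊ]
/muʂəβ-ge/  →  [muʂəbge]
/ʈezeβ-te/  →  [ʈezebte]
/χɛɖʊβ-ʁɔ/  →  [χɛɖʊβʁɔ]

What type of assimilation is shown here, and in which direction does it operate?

regressive manner assimilation

Underlying /ʐ/ is realised as [ɖ] next to /ɟ/; /ɟ/ itself does not change.
The change fricative → stop matches the manner of the following /ɟ/, identifying this as manner assimilation.
Place and voice are unchanged, so the assimilation is partial, not total.
Checking the remaining alternations: /β/ → [b] before /g/ (fricative → stop, matching a stop); /β/ → [b] before /t/ (fricative → stop, matching a stop) — only manner changes, and always toward the following segment.
No alternation appears in [χɛɖʊβʁɔ]: there the adjacent consonants already agree in manner (/β/ and /ʁ/ are both fricatives), so this form is consistent with the same rule.
Since the segment that changes precedes the conditioning segment, the assimilation is regressive.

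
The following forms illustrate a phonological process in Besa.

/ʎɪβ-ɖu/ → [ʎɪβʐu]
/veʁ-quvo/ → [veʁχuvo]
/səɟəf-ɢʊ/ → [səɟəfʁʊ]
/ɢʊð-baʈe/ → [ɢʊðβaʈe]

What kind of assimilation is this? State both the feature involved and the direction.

Underlying /ɖ/ is realised as [ʐ] next to /β/; /β/ itself does not change.
/ɖ/ is a stop while /β/ is a fricative; the output [ʐ] is a fricative, matching the trigger — so the feature that spreads is manner.
Place and voice are unchanged, so the assimilation is partial, not total.
The same holds elsewhere in the data: /q/ → [χ] after /ʁ/ (stop → fricative, matching a fricative); /ɢ/ → [ʁ] after /f/ (stop → fricative, matching a fricative); /b/ → [β] after /ð/ (stop → fricative, matching a fricative) — only manner changes, and always toward the preceding segment.
Since the segment that changes follows the conditioning segment, the assimilation is progressive.

progressive manner assimilation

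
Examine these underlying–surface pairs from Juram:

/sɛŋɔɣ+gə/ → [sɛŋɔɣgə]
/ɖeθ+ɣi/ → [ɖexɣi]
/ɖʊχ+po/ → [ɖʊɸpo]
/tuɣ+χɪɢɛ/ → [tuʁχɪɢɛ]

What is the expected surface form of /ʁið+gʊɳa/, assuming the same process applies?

[ʁiɣgʊɳa]

The data show regressive place assimilation: /θ/ → [x] before /ɣ/; /χ/ → [ɸ] before /p/; /ɣ/ → [ʁ] before /χ/. In each pair only place changes, matching the following consonant, while manner and voice stay constant.
No alternation appears in [sɛŋɔɣgə]: there the adjacent consonants already agree in place (/ɣ/ and /g/ are both velar), so this form is consistent with the same rule.
The rule targets /ð/ (voiced dental fricative), which sits before the trigger /g/ (velar).
A voiced velar fricative is [ɣ], so the surface segment is [ɣ].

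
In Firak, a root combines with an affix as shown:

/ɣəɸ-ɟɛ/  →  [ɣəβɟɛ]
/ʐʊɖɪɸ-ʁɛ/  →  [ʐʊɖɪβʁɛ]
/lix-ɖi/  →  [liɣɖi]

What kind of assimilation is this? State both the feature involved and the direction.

regressive voicing assimilation

Underlying /ɸ/ is realised as [β] next to /ɟ/; /ɟ/ itself does not change.
/ɸ/ is voiceless while /ɟ/ is voiced; the output [β] is voiced, matching the trigger — so the feature that spreads is voicing.
Place and manner are unchanged, so the assimilation is partial, not total.
The other alternating forms pattern the same way: /ɸ/ → [β] before /ʁ/ (voiceless → voiced, matching voiced); /x/ → [ɣ] before /ɖ/ (voiceless → voiced, matching voiced) — only voicing changes, and always toward the following segment.
The trigger is the following segment, so the direction is regressive (anticipatory).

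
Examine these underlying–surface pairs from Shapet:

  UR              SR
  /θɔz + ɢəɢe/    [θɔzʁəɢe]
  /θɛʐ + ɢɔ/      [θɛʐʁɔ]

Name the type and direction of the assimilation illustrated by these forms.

Comparing underlying and surface forms, /ɢ/ → [ʁ] is the alternation; the neighbouring /z/ is constant.
The change stop → fricative matches the manner of the preceding /z/, identifying this as manner assimilation.
Place and voice are unchanged, so the assimilation is partial, not total.
The same holds elsewhere in the data: /ɢ/ → [ʁ] after /ʐ/ (stop → fricative, matching a fricative) — only manner changes, and always toward the preceding segment.
The trigger is the preceding segment, so the direction is progressive (perseverative).

progressive manner assimilation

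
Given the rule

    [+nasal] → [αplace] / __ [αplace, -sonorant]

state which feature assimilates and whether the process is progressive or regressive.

The shared variable α links the value of the place features (abbreviated [place]) on the target to the same value on the neighbouring segment, so place is the feature that assimilates.
Since the environment is written after the underscore, the trigger follows the target; the direction is regressive.

regressive place assimilation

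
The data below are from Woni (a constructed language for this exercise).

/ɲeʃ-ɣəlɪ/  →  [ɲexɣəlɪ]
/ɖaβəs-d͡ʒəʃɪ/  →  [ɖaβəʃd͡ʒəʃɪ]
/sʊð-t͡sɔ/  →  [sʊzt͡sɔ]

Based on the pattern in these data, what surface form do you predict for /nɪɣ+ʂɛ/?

[nɪʐʂɛ]

The data show regressive place assimilation: /ʃ/ → [x] before /ɣ/; /s/ → [ʃ] before /d͡ʒ/; /ð/ → [z] before /t͡s/. In each pair only place changes, matching the following consonant, while manner and voice stay constant.
The rule targets /ɣ/ (voiced velar fricative), which sits before the trigger /ʂ/ (retroflex).
A voiced retroflex fricative is [ʐ], so the surface segment is [ʐ].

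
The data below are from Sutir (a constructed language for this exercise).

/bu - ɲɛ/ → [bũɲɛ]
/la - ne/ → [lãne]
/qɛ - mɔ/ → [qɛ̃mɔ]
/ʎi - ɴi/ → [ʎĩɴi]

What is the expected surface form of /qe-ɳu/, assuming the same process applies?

The data show regressive nasality assimilation (vowel nasalisation): /u/ → [ũ] before /ɲ/; /a/ → [ã] before /n/; /ɛ/ → [ɛ̃] before /m/; /i/ → [ĩ] before /ɴ/ — a vowel is nasalised by an immediately following nasal consonant.
/e/ sits next to the nasal /ɳ/ and is therefore nasalised to [ẽ].

[qẽɳu]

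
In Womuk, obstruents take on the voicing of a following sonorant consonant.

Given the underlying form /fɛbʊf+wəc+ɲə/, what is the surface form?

[fɛbʊvwəɟɲə]

The rule targets /f/ (voiceless labiodental fricative), which sits before the trigger /w/ (voiced).
A voiced labiodental fricative is [v], so the surface segment is [v].
The same rule applies at the second boundary: /c/ → [ɟ] next to /ɲ/.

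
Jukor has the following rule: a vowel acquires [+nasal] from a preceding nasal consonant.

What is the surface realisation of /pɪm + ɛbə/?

[pɪmɛ̃bə]

/ɛ/ sits next to the nasal /m/ and is therefore nasalised to [ɛ̃].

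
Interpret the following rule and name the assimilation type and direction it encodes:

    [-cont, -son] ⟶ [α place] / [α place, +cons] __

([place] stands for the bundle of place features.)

progressive place assimilation

The shared variable α links the value of the place features (abbreviated [place]) on the target to the same value on the neighbouring segment, so place is the feature that assimilates.
The conditioning segment sits to the left of the focus bar, meaning the trigger precedes the segment that changes — progressive assimilation.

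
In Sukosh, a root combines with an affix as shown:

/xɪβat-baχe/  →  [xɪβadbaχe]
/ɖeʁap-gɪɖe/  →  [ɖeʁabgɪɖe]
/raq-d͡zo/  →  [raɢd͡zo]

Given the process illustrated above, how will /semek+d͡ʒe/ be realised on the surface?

The data show regressive voicing assimilation: /t/ → [d] before /b/; /p/ → [b] before /g/; /q/ → [ɢ] before /d͡z/. In each pair only voicing changes, matching the following consonant, while place and manner stay constant.
/k/ is a voiceless velar stop. The following trigger /d͡ʒ/ is voiced, so /k/ must become voiced as well.
Changing only its voicing to voiced gives [g] — the voiced velar stop.

[semegd͡ʒe]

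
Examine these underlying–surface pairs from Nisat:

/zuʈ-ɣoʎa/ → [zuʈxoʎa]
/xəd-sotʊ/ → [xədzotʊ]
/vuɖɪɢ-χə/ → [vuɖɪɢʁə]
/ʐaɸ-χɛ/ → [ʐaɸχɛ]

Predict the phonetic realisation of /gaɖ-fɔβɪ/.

[gaɖvɔβɪ]

The data show progressive voicing assimilation: /ɣ/ → [x] after /ʈ/; /s/ → [z] after /d/; /χ/ → [ʁ] after /ɢ/. In each pair only voicing changes, matching the preceding consonant, while place and manner stay constant.
No alternation appears in [ʐaɸχɛ]: there the adjacent consonants already agree in voicing (/χ/ and /ɸ/ are both voiceless), so this form is consistent with the same rule.
The rule targets /f/ (voiceless labiodental fricative), which sits after the trigger /ɖ/ (voiced).
Changing only its voicing to voiced gives [v] — the voiced labiodental fricative.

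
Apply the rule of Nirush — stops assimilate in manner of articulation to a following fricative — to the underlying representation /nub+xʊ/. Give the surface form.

[nuβxʊ]

The rule targets /b/ (voiced bilabial stop), which sits before the trigger /x/ (fricative).
The voiced bilabial fricative is [β], so /b/ → [β].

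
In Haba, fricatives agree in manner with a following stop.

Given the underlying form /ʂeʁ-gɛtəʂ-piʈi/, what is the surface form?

The rule targets /ʁ/ (voiced uvular fricative), which sits before the trigger /g/ (stop).
A voiced uvular stop is [ɢ], so the surface segment is [ɢ].
At the second juncture, /ʂ/ likewise becomes [ʈ] adjacent to /p/.

[ʂeɢgɛtəʈpiʈi]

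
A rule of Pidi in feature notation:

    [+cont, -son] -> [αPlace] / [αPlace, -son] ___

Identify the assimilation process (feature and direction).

The shared variable α links the value of the place features (abbreviated [Place]) on the target to the same value on the neighbouring segment, so place is the feature that assimilates.
The conditioning segment sits to the left of the focus bar, meaning the trigger precedes the segment that changes — progressive assimilation.

progressive place assimilation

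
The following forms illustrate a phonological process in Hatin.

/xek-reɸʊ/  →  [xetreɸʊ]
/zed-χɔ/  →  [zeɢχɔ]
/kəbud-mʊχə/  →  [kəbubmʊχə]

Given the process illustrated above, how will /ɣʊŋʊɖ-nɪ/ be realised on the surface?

The data show regressive place assimilation: /k/ → [t] before /r/; /d/ → [ɢ] before /χ/; /d/ → [b] before /m/. In each pair only place changes, matching the following consonant, while manner and voice stay constant.
/ɖ/ is a voiced retroflex stop. The following trigger /n/ is alveolar, so /ɖ/ must become alveolar as well.
A voiced alveolar stop is [d], so the surface segment is [d].

[ɣʊŋʊdnɪ]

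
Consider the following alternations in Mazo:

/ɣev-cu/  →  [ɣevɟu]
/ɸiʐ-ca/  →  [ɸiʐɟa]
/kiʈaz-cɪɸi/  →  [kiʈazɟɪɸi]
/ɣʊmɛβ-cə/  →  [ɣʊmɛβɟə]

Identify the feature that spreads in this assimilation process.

voicing

The segment that alternates is /c/, which surfaces as [ɟ] when adjacent to /v/.
The change voiceless → voiced matches the voicing of the preceding /v/, identifying this as voicing assimilation.
The same holds elsewhere in the data: /c/ → [ɟ] after /ʐ/ (voiceless → voiced, matching voiced); /c/ → [ɟ] after /z/ (voiceless → voiced, matching voiced); /c/ → [ɟ] after /β/ (voiceless → voiced, matching voiced) — only voicing changes, and always toward the preceding segment.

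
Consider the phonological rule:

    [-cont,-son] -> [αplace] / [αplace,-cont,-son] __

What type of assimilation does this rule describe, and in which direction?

The rule copies the place features (abbreviated [place]) from the environment onto the target, so the assimilating feature is place.
The conditioning segment sits to the left of the focus bar, meaning the trigger precedes the segment that changes — progressive assimilation.

progressive place assimilation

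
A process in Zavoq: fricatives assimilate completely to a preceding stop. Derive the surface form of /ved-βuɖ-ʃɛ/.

[vedduɖɖɛ]

/β/ is the segment targeted by the rule; it sits immediately after /d/, so it assimilates completely and surfaces as [d].
At the second juncture, /ʃ/ likewise becomes [ɖ] adjacent to /ɖ/.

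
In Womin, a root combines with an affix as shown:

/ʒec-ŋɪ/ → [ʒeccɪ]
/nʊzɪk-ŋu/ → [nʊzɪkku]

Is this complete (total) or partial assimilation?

The segment that alternates is /ŋ/, which surfaces as [c] when adjacent to /c/.
The output [c] is identical to the trigger /c/ — every feature (place, manner, voicing) has been copied — so this is total assimilation.
The remaining alternation confirms this: /ŋ/ → [k] after /k/ — in each case the output is a copy of the preceding consonant.

total assimilation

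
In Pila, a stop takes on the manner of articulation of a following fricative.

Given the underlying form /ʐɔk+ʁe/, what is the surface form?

[ʐɔxʁe]

/k/ is a voiceless velar stop. The following trigger /ʁ/ is a fricative, so /k/ must become a fricative as well.
The voiceless velar fricative is [x], so /k/ → [x].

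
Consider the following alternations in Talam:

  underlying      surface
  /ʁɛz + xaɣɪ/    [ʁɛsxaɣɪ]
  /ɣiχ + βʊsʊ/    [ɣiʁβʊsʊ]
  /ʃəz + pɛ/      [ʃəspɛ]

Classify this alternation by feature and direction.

regressive voicing assimilation

Underlying /z/ is realised as [s] next to /x/; /x/ itself does not change.
/z/ is voiced while /x/ is voiceless; the output [s] is voiceless, matching the trigger — so the feature that spreads is voicing.
Place and manner are unchanged, so the assimilation is partial, not total.
The other alternating forms pattern the same way: /χ/ → [ʁ] before /β/ (voiceless → voiced, matching voiced); /z/ → [s] before /p/ (voiced → voiceless, matching voiceless) — only voicing changes, and always toward the following segment.
The trigger is the following segment, so the direction is regressive (anticipatory).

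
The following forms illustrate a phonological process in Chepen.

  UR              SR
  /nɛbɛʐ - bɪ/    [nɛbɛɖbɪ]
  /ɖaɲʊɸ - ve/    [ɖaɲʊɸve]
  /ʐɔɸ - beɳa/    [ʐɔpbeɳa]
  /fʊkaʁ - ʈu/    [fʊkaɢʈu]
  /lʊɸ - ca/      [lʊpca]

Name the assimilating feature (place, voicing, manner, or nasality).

manner

Underlying /ʐ/ is realised as [ɖ] next to /b/; /b/ itself does not change.
/ʐ/ is a fricative while /b/ is a stop; the output [ɖ] is a stop, matching the trigger — so the feature that spreads is manner.
The other alternating forms pattern the same way: /ɸ/ → [p] before /b/ (fricative → stop, matching a stop); /ʁ/ → [ɢ] before /ʈ/ (fricative → stop, matching a stop); /ɸ/ → [p] before /c/ (fricative → stop, matching a stop) — only manner changes, and always toward the following segment.
No alternation appears in [ɖaɲʊɸve]: there the adjacent consonants already agree in manner (/ɸ/ and /v/ are both fricatives), so this form is consistent with the same rule.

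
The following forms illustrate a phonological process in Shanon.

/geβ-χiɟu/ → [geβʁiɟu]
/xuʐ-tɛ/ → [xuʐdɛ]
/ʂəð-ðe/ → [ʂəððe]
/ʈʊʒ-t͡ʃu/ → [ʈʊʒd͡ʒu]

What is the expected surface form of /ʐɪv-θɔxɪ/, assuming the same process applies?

[ʐɪvðɔxɪ]

The data show progressive voicing assimilation: /χ/ → [ʁ] after /β/; /t/ → [d] after /ʐ/; /t͡ʃ/ → [d͡ʒ] after /ʒ/. In each pair only voicing changes, matching the preceding consonant, while place and manner stay constant.
Nothing changes in [ʂəððe]: there the adjacent consonants already agree in voicing (/ð/ and /ð/ are both voiced), so this form is consistent with the same rule.
/θ/ is a voiceless dental fricative. The preceding trigger /v/ is voiced, so /θ/ must become voiced as well.
A voiced dental fricative is [ð], so the surface segment is [ð].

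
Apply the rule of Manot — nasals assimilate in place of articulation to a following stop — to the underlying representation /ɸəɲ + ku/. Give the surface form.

[ɸəŋku]

The rule targets /ɲ/ (voiced palatal nasal), which sits before the trigger /k/ (velar).
Changing only its place to velar gives [ŋ] — the voiced velar nasal.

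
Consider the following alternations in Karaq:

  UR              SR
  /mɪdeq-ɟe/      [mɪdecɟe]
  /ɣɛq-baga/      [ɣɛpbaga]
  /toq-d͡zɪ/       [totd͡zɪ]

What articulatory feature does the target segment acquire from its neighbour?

place

The segment that alternates is /q/, which surfaces as [c] when adjacent to /ɟ/.
The change uvular → palatal matches the place of the following /ɟ/, identifying this as place assimilation.
The other alternating forms pattern the same way: /q/ → [p] before /b/ (uvular → bilabial, matching bilabial); /q/ → [t] before /d͡z/ (uvular → alveolar, matching alveolar) — only place changes, and always toward the following segment.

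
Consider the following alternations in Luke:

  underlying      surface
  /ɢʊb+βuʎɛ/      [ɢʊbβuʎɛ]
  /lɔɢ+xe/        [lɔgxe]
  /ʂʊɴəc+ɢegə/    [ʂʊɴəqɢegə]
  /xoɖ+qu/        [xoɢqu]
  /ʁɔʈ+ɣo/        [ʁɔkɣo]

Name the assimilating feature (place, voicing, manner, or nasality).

Comparing underlying and surface forms, /ɢ/ → [g] is the alternation; the neighbouring /x/ is constant.
/ɢ/ is uvular while /x/ is velar; the output [g] is velar, matching the trigger — so the feature that spreads is place.
The same holds elsewhere in the data: /c/ → [q] before /ɢ/ (palatal → uvular, matching uvular); /ɖ/ → [ɢ] before /q/ (retroflex → uvular, matching uvular); /ʈ/ → [k] before /ɣ/ (retroflex → velar, matching velar) — only place changes, and always toward the following segment.
Nothing changes in [ɢʊbβuʎɛ]: there the adjacent consonants already agree in place (/b/ and /β/ are both bilabial), so this form is consistent with the same rule.

place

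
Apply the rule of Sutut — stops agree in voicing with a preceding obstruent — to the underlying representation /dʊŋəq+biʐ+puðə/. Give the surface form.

The rule targets /b/ (voiced bilabial stop), which sits after the trigger /q/ (voiceless).
A voiceless bilabial stop is [p], so the surface segment is [p].
At the second juncture, /p/ likewise becomes [b] adjacent to /ʐ/.

[dʊŋəqpiʐbuðə]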